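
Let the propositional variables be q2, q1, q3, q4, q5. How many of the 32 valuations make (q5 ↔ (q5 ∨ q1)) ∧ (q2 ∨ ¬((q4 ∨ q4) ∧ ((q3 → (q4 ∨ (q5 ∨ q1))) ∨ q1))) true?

Initial set: {((q5 ↔ (q5 ∨ q1)) ∧ (q2 ∨ ¬((q4 ∨ q4) ∧ ((q3 → (q4 ∨ (q5 ∨ q1))) ∨ q1))))}.
((q5 ↔ (q5 ∨ q1)) ∧ (q2 ∨ ¬((q4 ∨ q4) ∧ ((q3 → (q4 ∨ (q5 ∨ q1))) ∨ q1)))): α-rule — add (q5 ↔ (q5 ∨ q1)), (q2 ∨ ¬((q4 ∨ q4) ∧ ((q3 → (q4 ∨ (q5 ∨ q1))) ∨ q1))).
(q5 ↔ (q5 ∨ q1)): β-rule — branch into q5, (q5 ∨ q1)  //  ¬q5, ¬(q5 ∨ q1).
  branch 1 (add q5, (q5 ∨ q1)):
    (q2 ∨ ¬((q4 ∨ q4) ∧ ((q3 → (q4 ∨ (q5 ∨ q1))) ∨ q1))): β-rule — branch into q2  //  ¬((q4 ∨ q4) ∧ ((q3 → (q4 ∨ (q5 ∨ q1))) ∨ q1)).
      branch 1.1 (add q2):
        (q5 ∨ q1): β-rule — branch into q5  //  q1.
          branch 1.1.1 (add q5):
            ○ open, literals {q2=true, q5=true}.
          branch 1.1.2 (add q1):
            ○ open, literals {q1=true, q2=true, q5=true}.
      branch 1.2 (add ¬((q4 ∨ q4) ∧ ((q3 → (q4 ∨ (q5 ∨ q1))) ∨ q1))):
        (q5 ∨ q1): β-rule — branch into q5  //  q1.
          branch 1.2.1 (add q5):
            ¬((q4 ∨ q4) ∧ ((q3 → (q4 ∨ (q5 ∨ q1))) ∨ q1)): β-rule — branch into ¬(q4 ∨ q4)  //  ¬((q3 → (q4 ∨ (q5 ∨ q1))) ∨ q1).
              branch 1.2.1.1 (add ¬(q4 ∨ q4)):
                ¬(q4 ∨ q4): α-rule — add ¬q4, ¬q4.
                ○ open, literals {q4=false, q5=true}.
              branch 1.2.1.2 (add ¬((q3 → (q4 ∨ (q5 ∨ q1))) ∨ q1)):
                ¬((q3 → (q4 ∨ (q5 ∨ q1))) ∨ q1): α-rule — add ¬(q3 → (q4 ∨ (q5 ∨ q1))), ¬q1.
                ¬(q3 → (q4 ∨ (q5 ∨ q1))): α-rule — add q3, ¬(q4 ∨ (q5 ∨ q1)).
                ¬(q4 ∨ (q5 ∨ q1)): α-rule — add ¬q4, ¬(q5 ∨ q1).
                ¬(q5 ∨ q1): α-rule — add ¬q5, ¬q1.
                × closes — contains both q5 and ¬q5.
          branch 1.2.2 (add q1):
            ¬((q4 ∨ q4) ∧ ((q3 → (q4 ∨ (q5 ∨ q1))) ∨ q1)): β-rule — branch into ¬(q4 ∨ q4)  //  ¬((q3 → (q4 ∨ (q5 ∨ q1))) ∨ q1).
              branch 1.2.2.1 (add ¬(q4 ∨ q4)):
                ¬(q4 ∨ q4): α-rule — add ¬q4, ¬q4.
                ○ open, literals {q1=true, q4=false, q5=true}.
              branch 1.2.2.2 (add ¬((q3 → (q4 ∨ (q5 ∨ q1))) ∨ q1)):
                ¬((q3 → (q4 ∨ (q5 ∨ q1))) ∨ q1): α-rule — add ¬(q3 → (q4 ∨ (q5 ∨ q1))), ¬q1.
                × closes — contains both q1 and ¬q1.
  branch 2 (add ¬q5, ¬(q5 ∨ q1)):
    ¬(q5 ∨ q1): α-rule — add ¬q5, ¬q1.
    (q2 ∨ ¬((q4 ∨ q4) ∧ ((q3 → (q4 ∨ (q5 ∨ q1))) ∨ q1))): β-rule — branch into q2  //  ¬((q4 ∨ q4) ∧ ((q3 → (q4 ∨ (q5 ∨ q1))) ∨ q1)).
      branch 2.1 (add q2):
        ○ open, literals {q1=false, q2=true, q5=false}.
      branch 2.2 (add ¬((q4 ∨ q4) ∧ ((q3 → (q4 ∨ (q5 ∨ q1))) ∨ q1))):
        ¬((q4 ∨ q4) ∧ ((q3 → (q4 ∨ (q5 ∨ q1))) ∨ q1)): β-rule — branch into ¬(q4 ∨ q4)  //  ¬((q3 → (q4 ∨ (q5 ∨ q1))) ∨ q1).
          branch 2.2.1 (add ¬(q4 ∨ q4)):
            ¬(q4 ∨ q4): α-rule — add ¬q4, ¬q4.
            ○ open, literals {q1=false, q4=false, q5=false}.
          branch 2.2.2 (add ¬((q3 → (q4 ∨ (q5 ∨ q1))) ∨ q1)):
            ¬((q3 → (q4 ∨ (q5 ∨ q1))) ∨ q1): α-rule — add ¬(q3 → (q4 ∨ (q5 ∨ q1))), ¬q1.
            ¬(q3 → (q4 ∨ (q5 ∨ q1))): α-rule — add q3, ¬(q4 ∨ (q5 ∨ q1)).
            ¬(q4 ∨ (q5 ∨ q1)): α-rule — add ¬q4, ¬(q5 ∨ q1).
            ¬(q5 ∨ q1): α-rule — add ¬q5, ¬q1.
            ○ open, literals {q1=false, q3=true, q4=false, q5=false}.
2 branches closed, 7 open.
Each open branch fixes some atoms; the unmentioned ones are free. Counting distinct full assignments: branch {q2=true, q5=true} (q1, q3, q4) contributes 8 new; branch {q1=true, q2=true, q5=true} (q3, q4) contributes 0 new; branch {q4=false, q5=true} (q2, q1, q3) contributes 4 new; branch {q1=true, q4=false, q5=true} (q2, q3) contributes 0 new; branch {q1=false, q2=true, q5=false} (q3, q4) contributes 4 new; branch {q1=false, q4=false, q5=false} (q2, q3) contributes 2 new; branch {q1=false, q3=true, q4=false, q5=false} (q2) contributes 0 new. Total: 18.

18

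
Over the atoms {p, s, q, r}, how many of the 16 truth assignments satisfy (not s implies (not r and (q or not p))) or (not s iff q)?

Initial set: {((not s implies (not r and (q or not p))) or (not s iff q))}.
((not s implies (not r and (q or not p))) or (not s iff q)): β-rule — branch into (not s implies (not r and (q or not p)))  //  (not s iff q).
  branch 1 (add (not s implies (not r and (q or not p)))):
    (not s implies (not r and (q or not p))): β-rule — branch into not not s  //  (not r and (q or not p)).
      branch 1.1 (add not not s):
        ○ open, literals {s=true}.
      branch 1.2 (add (not r and (q or not p))):
        (not r and (q or not p)): α-rule — add not r, (q or not p).
        (q or not p): β-rule — branch into q  //  not p.
          branch 1.2.1 (add q):
            ○ open, literals {q=true, r=false}.
          branch 1.2.2 (add not p):
            ○ open, literals {p=false, r=false}.
  branch 2 (add (not s iff q)):
    (not s iff q): β-rule — branch into not s, q  //  not not s, not q.
      branch 2.1 (add not s, q):
        ○ open, literals {q=true, s=false}.
      branch 2.2 (add not not s, not q):
        ○ open, literals {q=false, s=true}.
0 branches closed, 5 open.
Each open branch fixes some atoms; the unmentioned ones are free. Counting distinct full assignments: branch {s=true} (p, q, r) contributes 8 new; branch {q=true, r=false} (p, s) contributes 2 new; branch {p=false, r=false} (s, q) contributes 1 new; branch {q=true, s=false} (p, r) contributes 2 new; branch {q=false, s=true} (p, r) contributes 0 new. Total: 13.

13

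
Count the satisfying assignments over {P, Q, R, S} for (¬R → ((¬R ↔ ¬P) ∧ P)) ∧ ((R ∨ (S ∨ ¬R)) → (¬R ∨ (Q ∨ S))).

Initial set: {((¬R → ((¬R ↔ ¬P) ∧ P)) ∧ ((R ∨ (S ∨ ¬R)) → (¬R ∨ (Q ∨ S))))}.
((¬R → ((¬R ↔ ¬P) ∧ P)) ∧ ((R ∨ (S ∨ ¬R)) → (¬R ∨ (Q ∨ S)))): α-rule — add (¬R → ((¬R ↔ ¬P) ∧ P)), ((R ∨ (S ∨ ¬R)) → (¬R ∨ (Q ∨ S))).
(¬R → ((¬R ↔ ¬P) ∧ P)): β-rule — branch into ¬¬R  //  ((¬R ↔ ¬P) ∧ P).
  branch 1 (add ¬¬R):
    ((R ∨ (S ∨ ¬R)) → (¬R ∨ (Q ∨ S))): β-rule — branch into ¬(R ∨ (S ∨ ¬R))  //  (¬R ∨ (Q ∨ S)).
      branch 1.1 (add ¬(R ∨ (S ∨ ¬R))):
        ¬(R ∨ (S ∨ ¬R)): α-rule — add ¬R, ¬(S ∨ ¬R).
        × closes — contains both R and ¬R.
      branch 1.2 (add (¬R ∨ (Q ∨ S))):
        (¬R ∨ (Q ∨ S)): β-rule — branch into ¬R  //  (Q ∨ S).
          branch 1.2.1 (add ¬R):
            × closes — contains both R and ¬R.
          branch 1.2.2 (add (Q ∨ S)):
            (Q ∨ S): β-rule — branch into Q  //  S.
              branch 1.2.2.1 (add Q):
                ○ open, literals {Q=1, R=1}.
              branch 1.2.2.2 (add S):
                ○ open, literals {R=1, S=1}.
  branch 2 (add ((¬R ↔ ¬P) ∧ P)):
    ((¬R ↔ ¬P) ∧ P): α-rule — add (¬R ↔ ¬P), P.
    ((R ∨ (S ∨ ¬R)) → (¬R ∨ (Q ∨ S))): β-rule — branch into ¬(R ∨ (S ∨ ¬R))  //  (¬R ∨ (Q ∨ S)).
      branch 2.1 (add ¬(R ∨ (S ∨ ¬R))):
        ¬(R ∨ (S ∨ ¬R)): α-rule — add ¬R, ¬(S ∨ ¬R).
        ¬(S ∨ ¬R): α-rule — add ¬S, ¬¬R.
        × closes — contains both R and ¬R.
      branch 2.2 (add (¬R ∨ (Q ∨ S))):
        (¬R ↔ ¬P): β-rule — branch into ¬R, ¬P  //  ¬¬R, ¬¬P.
          branch 2.2.1 (add ¬R, ¬P):
            × closes — contains both P and ¬P.
          branch 2.2.2 (add ¬¬R, ¬¬P):
            (¬R ∨ (Q ∨ S)): β-rule — branch into ¬R  //  (Q ∨ S).
              branch 2.2.2.1 (add ¬R):
                × closes — contains both R and ¬R.
              branch 2.2.2.2 (add (Q ∨ S)):
                (Q ∨ S): β-rule — branch into Q  //  S.
                  branch 2.2.2.2.1 (add Q):
                    ○ open, literals {P=1, Q=1, R=1}.
                  branch 2.2.2.2.2 (add S):
                    ○ open, literals {P=1, R=1, S=1}.
5 branches closed, 4 open.
Each open branch fixes some atoms; the unmentioned ones are free. Counting distinct full assignments: branch {Q=1, R=1} (P, S) contributes 4 new; branch {R=1, S=1} (P, Q) contributes 2 new; branch {P=1, Q=1, R=1} (S) contributes 0 new; branch {P=1, R=1, S=1} (Q) contributes 0 new. Total: 6.

6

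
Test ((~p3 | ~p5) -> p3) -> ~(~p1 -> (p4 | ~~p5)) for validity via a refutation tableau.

Assume the negation and expand:
Initial set: {~(((~p3 | ~p5) -> p3) -> ~(~p1 -> (p4 | ~~p5)))}.
~(((~p3 | ~p5) -> p3) -> ~(~p1 -> (p4 | ~~p5))): α-rule — add ((~p3 | ~p5) -> p3), ~~(~p1 -> (p4 | ~~p5)).
((~p3 | ~p5) -> p3): β-rule — branch into ~(~p3 | ~p5)  //  p3.
  branch 1 (add ~(~p3 | ~p5)):
    ~(~p3 | ~p5): α-rule — add ~~p3, ~~p5.
    ~~(~p1 -> (p4 | ~~p5)): β-rule — branch into ~~p1  //  (p4 | ~~p5).
      branch 1.1 (add ~~p1):
        ○ open, literals {p1=T, p3=T, p5=T}.
      branch 1.2 (add (p4 | ~~p5)):
        (p4 | ~~p5): β-rule — branch into p4  //  ~~p5.
          branch 1.2.1 (add p4):
            ○ open, literals {p3=T, p4=T, p5=T}.
          branch 1.2.2 (add ~~p5):
            ~~p5: drop double negation, giving p5.
            ○ open, literals {p3=T, p5=T}.
  branch 2 (add p3):
    ~~(~p1 -> (p4 | ~~p5)): β-rule — branch into ~~p1  //  (p4 | ~~p5).
      branch 2.1 (add ~~p1):
        ○ open, literals {p1=T, p3=T}.
      branch 2.2 (add (p4 | ~~p5)):
        (p4 | ~~p5): β-rule — branch into p4  //  ~~p5.
          branch 2.2.1 (add p4):
            ○ open, literals {p3=T, p4=T}.
          branch 2.2.2 (add ~~p5):
            ~~p5: drop double negation, giving p5.
            ○ open, literals {p3=T, p5=T}.
0 branches closed, 6 open.
An open branch gives a countermodel: p1=T, p3=T, p5=T (unmentioned atoms arbitrary); under it the original formula is false.

Not valid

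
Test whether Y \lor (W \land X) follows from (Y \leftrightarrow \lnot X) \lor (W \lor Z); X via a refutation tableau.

Initial set: {((Y \leftrightarrow \lnot X) \lor (W \lor Z)); X; \lnot (Y \lor (W \land X))}.
\lnot (Y \lor (W \land X)): α-rule — add \lnot Y, \lnot (W \land X).
((Y \leftrightarrow \lnot X) \lor (W \lor Z)): β-rule — branch into (Y \leftrightarrow \lnot X)  //  (W \lor Z).
  branch 1 (add (Y \leftrightarrow \lnot X)):
    \lnot (W \land X): β-rule — branch into \lnot W  //  \lnot X.
      branch 1.1 (add \lnot W):
        (Y \leftrightarrow \lnot X): β-rule — branch into Y, \lnot X  //  \lnot Y, \lnot \lnot X.
          branch 1.1.1 (add Y, \lnot X):
            × closes — contains both Y and \lnot Y.
          branch 1.1.2 (add \lnot Y, \lnot \lnot X):
            ○ open, literals {W=0, X=1, Y=0}.
      branch 1.2 (add \lnot X):
        × closes — contains both X and \lnot X.
  branch 2 (add (W \lor Z)):
    \lnot (W \land X): β-rule — branch into \lnot W  //  \lnot X.
      branch 2.1 (add \lnot W):
        (W \lor Z): β-rule — branch into W  //  Z.
          branch 2.1.1 (add W):
            × closes — contains both W and \lnot W.
          branch 2.1.2 (add Z):
            ○ open, literals {W=0, X=1, Y=0, Z=1}.
      branch 2.2 (add \lnot X):
        × closes — contains both X and \lnot X.
4 branches closed, 2 open.
An open branch gives a countermodel: W=0, X=1, Y=0 (unmentioned atoms arbitrary); the premises hold there but the conclusion fails.

No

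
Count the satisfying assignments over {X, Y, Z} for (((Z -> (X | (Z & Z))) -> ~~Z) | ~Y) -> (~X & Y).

Initial set: {((((Z -> (X | (Z & Z))) -> ~~Z) | ~Y) -> (~X & Y))}.
((((Z -> (X | (Z & Z))) -> ~~Z) | ~Y) -> (~X & Y)): β-rule — branch into ~(((Z -> (X | (Z & Z))) -> ~~Z) | ~Y)  //  (~X & Y).
  branch 1 (add ~(((Z -> (X | (Z & Z))) -> ~~Z) | ~Y)):
    ~(((Z -> (X | (Z & Z))) -> ~~Z) | ~Y): α-rule — add ~((Z -> (X | (Z & Z))) -> ~~Z), ~~Y.
    ~((Z -> (X | (Z & Z))) -> ~~Z): α-rule — add (Z -> (X | (Z & Z))), ~~~Z.
    ~~~Z: drop double negation, giving ~Z.
    (Z -> (X | (Z & Z))): β-rule — branch into ~Z  //  (X | (Z & Z)).
      branch 1.1 (add ~Z):
        ○ open, literals {Y=T, Z=F}.
      branch 1.2 (add (X | (Z & Z))):
        (X | (Z & Z)): β-rule — branch into X  //  (Z & Z).
          branch 1.2.1 (add X):
            ○ open, literals {X=T, Y=T, Z=F}.
          branch 1.2.2 (add (Z & Z)):
            (Z & Z): α-rule — add Z, Z.
            × closes — contains both Z and ~Z.
  branch 2 (add (~X & Y)):
    (~X & Y): α-rule — add ~X, Y.
    ○ open, literals {X=F, Y=T}.
1 branch closed, 3 open.
Each open branch fixes some atoms; the unmentioned ones are free. Counting distinct full assignments: branch {Y=T, Z=F} (X) contributes 2 new; branch {X=T, Y=T, Z=F} (none free) contributes 0 new; branch {X=F, Y=T} (Z) contributes 1 new. Total: 3.

3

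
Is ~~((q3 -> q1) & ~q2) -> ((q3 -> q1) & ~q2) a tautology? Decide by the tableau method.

Valid

Assume the negation and expand:
Initial set: {F (~~((q3 -> q1) & ~q2) -> ((q3 -> q1) & ~q2))}.
F (~~((q3 -> q1) & ~q2) -> ((q3 -> q1) & ~q2)): α-rule — add T ~~((q3 -> q1) & ~q2), F ((q3 -> q1) & ~q2).
T ~~((q3 -> q1) & ~q2): drop double negation, giving T ((q3 -> q1) & ~q2).
T ((q3 -> q1) & ~q2): α-rule — add T (q3 -> q1), T ~q2.
F ((q3 -> q1) & ~q2): β-rule — branch into F (q3 -> q1)  //  F ~q2.
  branch 1 (add F (q3 -> q1)):
    F (q3 -> q1): α-rule — add T q3, F q1.
    T (q3 -> q1): β-rule — branch into F q3  //  T q1.
      branch 1.1 (add F q3):
        × closes — contains both q3 and ~q3.
      branch 1.2 (add T q1):
        × closes — contains both q1 and ~q1.
  branch 2 (add F ~q2):
    × closes — contains both q2 and ~q2.
All 3 branches close.
Every branch closed, so the negation is unsatisfiable and the formula is valid.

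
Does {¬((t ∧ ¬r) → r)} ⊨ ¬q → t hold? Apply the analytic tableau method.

Yes

Initial set: {¬((t ∧ ¬r) → r); ¬(¬q → t)}.
¬((t ∧ ¬r) → r): α-rule — add (t ∧ ¬r), ¬r.
¬(¬q → t): α-rule — add ¬q, ¬t.
(t ∧ ¬r): α-rule — add t, ¬r.
× closes — contains both t and ¬t.
All 1 branch closes.
Every branch closed, so the premises entail the conclusion.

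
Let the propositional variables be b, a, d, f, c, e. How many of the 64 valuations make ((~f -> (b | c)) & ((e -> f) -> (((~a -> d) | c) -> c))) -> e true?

Initial set: {(((~f -> (b | c)) & ((e -> f) -> (((~a -> d) | c) -> c))) -> e)}.
(((~f -> (b | c)) & ((e -> f) -> (((~a -> d) | c) -> c))) -> e): β-rule — branch into ~((~f -> (b | c)) & ((e -> f) -> (((~a -> d) | c) -> c)))  //  e.
  branch 1 (add ~((~f -> (b | c)) & ((e -> f) -> (((~a -> d) | c) -> c)))):
    ~((~f -> (b | c)) & ((e -> f) -> (((~a -> d) | c) -> c))): β-rule — branch into ~(~f -> (b | c))  //  ~((e -> f) -> (((~a -> d) | c) -> c)).
      branch 1.1 (add ~(~f -> (b | c))):
        ~(~f -> (b | c)): α-rule — add ~f, ~(b | c).
        ~(b | c): α-rule — add ~b, ~c.
        ○ open, literals {b=F, c=F, f=F}.
      branch 1.2 (add ~((e -> f) -> (((~a -> d) | c) -> c))):
        ~((e -> f) -> (((~a -> d) | c) -> c)): α-rule — add (e -> f), ~(((~a -> d) | c) -> c).
        ~(((~a -> d) | c) -> c): α-rule — add ((~a -> d) | c), ~c.
        (e -> f): β-rule — branch into ~e  //  f.
          branch 1.2.1 (add ~e):
            ((~a -> d) | c): β-rule — branch into (~a -> d)  //  c.
              branch 1.2.1.1 (add (~a -> d)):
                (~a -> d): β-rule — branch into ~~a  //  d.
                  branch 1.2.1.1.1 (add ~~a):
                    ○ open, literals {a=T, c=F, e=F}.
                  branch 1.2.1.1.2 (add d):
                    ○ open, literals {c=F, d=T, e=F}.
              branch 1.2.1.2 (add c):
                × closes — contains both c and ~c.
          branch 1.2.2 (add f):
            ((~a -> d) | c): β-rule — branch into (~a -> d)  //  c.
              branch 1.2.2.1 (add (~a -> d)):
                (~a -> d): β-rule — branch into ~~a  //  d.
                  branch 1.2.2.1.1 (add ~~a):
                    ○ open, literals {a=T, c=F, f=T}.
                  branch 1.2.2.1.2 (add d):
                    ○ open, literals {c=F, d=T, f=T}.
              branch 1.2.2.2 (add c):
                × closes — contains both c and ~c.
  branch 2 (add e):
    ○ open, literals {e=T}.
2 branches closed, 6 open.
Each open branch fixes some atoms; the unmentioned ones are free. Counting distinct full assignments: branch {b=F, c=F, f=F} (a, d, e) contributes 8 new; branch {a=T, c=F, e=F} (b, d, f) contributes 6 new; branch {c=F, d=T, e=F} (b, a, f) contributes 3 new; branch {a=T, c=F, f=T} (b, d, e) contributes 4 new; branch {c=F, d=T, f=T} (b, a, e) contributes 2 new; branch {e=T} (b, a, d, f, c) contributes 22 new. Total: 45.

45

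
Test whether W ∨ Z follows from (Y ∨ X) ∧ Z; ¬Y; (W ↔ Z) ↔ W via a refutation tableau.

Initial set: {((Y ∨ X) ∧ Z); ¬Y; ((W ↔ Z) ↔ W); ¬(W ∨ Z)}.
((Y ∨ X) ∧ Z): α-rule — add (Y ∨ X), Z.
¬(W ∨ Z): α-rule — add ¬W, ¬Z.
× closes — contains both Z and ¬Z.
All 1 branch closes.
Every branch closed, so the premises entail the conclusion.

Yes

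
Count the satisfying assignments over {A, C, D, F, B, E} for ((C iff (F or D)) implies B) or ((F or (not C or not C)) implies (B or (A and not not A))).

58

Initial set: {(((C iff (F or D)) implies B) or ((F or (not C or not C)) implies (B or (A and not not A))))}.
(((C iff (F or D)) implies B) or ((F or (not C or not C)) implies (B or (A and not not A)))): β-rule — branch into ((C iff (F or D)) implies B)  //  ((F or (not C or not C)) implies (B or (A and not not A))).
  branch 1 (add ((C iff (F or D)) implies B)):
    ((C iff (F or D)) implies B): β-rule — branch into not (C iff (F or D))  //  B.
      branch 1.1 (add not (C iff (F or D))):
        not (C iff (F or D)): β-rule — branch into C, not (F or D)  //  not C, (F or D).
          branch 1.1.1 (add C, not (F or D)):
            not (F or D): α-rule — add not F, not D.
            ○ open, literals {C=T, D=F, F=F}.
          branch 1.1.2 (add not C, (F or D)):
            (F or D): β-rule — branch into F  //  D.
              branch 1.1.2.1 (add F):
                ○ open, literals {C=F, F=T}.
              branch 1.1.2.2 (add D):
                ○ open, literals {C=F, D=T}.
      branch 1.2 (add B):
        ○ open, literals {B=T}.
  branch 2 (add ((F or (not C or not C)) implies (B or (A and not not A)))):
    ((F or (not C or not C)) implies (B or (A and not not A))): β-rule — branch into not (F or (not C or not C))  //  (B or (A and not not A)).
      branch 2.1 (add not (F or (not C or not C))):
        not (F or (not C or not C)): α-rule — add not F, not (not C or not C).
        not (not C or not C): α-rule — add not not C, not not C.
        ○ open, literals {C=T, F=F}.
      branch 2.2 (add (B or (A and not not A))):
        (B or (A and not not A)): β-rule — branch into B  //  (A and not not A).
          branch 2.2.1 (add B):
            ○ open, literals {B=T}.
          branch 2.2.2 (add (A and not not A)):
            (A and not not A): α-rule — add A, not not A.
            not not A: drop double negation, giving A.
            ○ open, literals {A=T}.
0 branches closed, 7 open.
Each open branch fixes some atoms; the unmentioned ones are free. Counting distinct full assignments: branch {C=T, D=F, F=F} (A, B, E) contributes 8 new; branch {C=F, F=T} (A, D, B, E) contributes 16 new; branch {C=F, D=T} (A, F, B, E) contributes 8 new; branch {B=T} (A, C, D, F, E) contributes 16 new; branch {C=T, F=F} (A, D, B, E) contributes 4 new; branch {B=T} (A, C, D, F, E) contributes 0 new; branch {A=T} (C, D, F, B, E) contributes 6 new. Total: 58.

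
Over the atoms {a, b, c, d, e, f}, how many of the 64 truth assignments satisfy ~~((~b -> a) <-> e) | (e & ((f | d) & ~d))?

Initial set: {T (~~((~b -> a) <-> e) | (e & ((f | d) & ~d)))}.
T (~~((~b -> a) <-> e) | (e & ((f | d) & ~d))): β-rule — branch into T ~~((~b -> a) <-> e)  //  T (e & ((f | d) & ~d)).
  branch 1 (add T ~~((~b -> a) <-> e)):
    T ~~((~b -> a) <-> e): drop double negation, giving T ((~b -> a) <-> e).
    T ((~b -> a) <-> e): β-rule — branch into T (~b -> a), T e  //  F (~b -> a), F e.
      branch 1.1 (add T (~b -> a), T e):
        T (~b -> a): β-rule — branch into F ~b  //  T a.
          branch 1.1.1 (add F ~b):
            ○ open, literals {b=T, e=T}.
          branch 1.1.2 (add T a):
            ○ open, literals {a=T, e=T}.
      branch 1.2 (add F (~b -> a), F e):
        F (~b -> a): α-rule — add T ~b, F a.
        ○ open, literals {a=F, b=F, e=F}.
  branch 2 (add T (e & ((f | d) & ~d))):
    T (e & ((f | d) & ~d)): α-rule — add T e, T ((f | d) & ~d).
    T ((f | d) & ~d): α-rule — add T (f | d), T ~d.
    T (f | d): β-rule — branch into T f  //  T d.
      branch 2.1 (add T f):
        ○ open, literals {d=F, e=T, f=T}.
      branch 2.2 (add T d):
        × closes — contains both d and ~d.
1 branch closed, 4 open.
Each open branch fixes some atoms; the unmentioned ones are free. Counting distinct full assignments: branch {b=T, e=T} (a, c, d, f) contributes 16 new; branch {a=T, e=T} (b, c, d, f) contributes 8 new; branch {a=F, b=F, e=F} (c, d, f) contributes 8 new; branch {d=F, e=T, f=T} (a, b, c) contributes 2 new. Total: 34.

34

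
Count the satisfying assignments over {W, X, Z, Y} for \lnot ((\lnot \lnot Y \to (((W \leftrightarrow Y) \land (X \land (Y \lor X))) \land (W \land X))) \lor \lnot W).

2

Initial set: {\lnot ((\lnot \lnot Y \to (((W \leftrightarrow Y) \land (X \land (Y \lor X))) \land (W \land X))) \lor \lnot W)}.
\lnot ((\lnot \lnot Y \to (((W \leftrightarrow Y) \land (X \land (Y \lor X))) \land (W \land X))) \lor \lnot W): α-rule — add \lnot (\lnot \lnot Y \to (((W \leftrightarrow Y) \land (X \land (Y \lor X))) \land (W \land X))), \lnot \lnot W.
\lnot (\lnot \lnot Y \to (((W \leftrightarrow Y) \land (X \land (Y \lor X))) \land (W \land X))): α-rule — add \lnot \lnot Y, \lnot (((W \leftrightarrow Y) \land (X \land (Y \lor X))) \land (W \land X)).
\lnot \lnot Y: drop double negation, giving Y.
\lnot (((W \leftrightarrow Y) \land (X \land (Y \lor X))) \land (W \land X)): β-rule — branch into \lnot ((W \leftrightarrow Y) \land (X \land (Y \lor X)))  //  \lnot (W \land X).
  branch 1 (add \lnot ((W \leftrightarrow Y) \land (X \land (Y \lor X)))):
    \lnot ((W \leftrightarrow Y) \land (X \land (Y \lor X))): β-rule — branch into \lnot (W \leftrightarrow Y)  //  \lnot (X \land (Y \lor X)).
      branch 1.1 (add \lnot (W \leftrightarrow Y)):
        \lnot (W \leftrightarrow Y): β-rule — branch into W, \lnot Y  //  \lnot W, Y.
          branch 1.1.1 (add W, \lnot Y):
            × closes — contains both Y and \lnot Y.
          branch 1.1.2 (add \lnot W, Y):
            × closes — contains both W and \lnot W.
      branch 1.2 (add \lnot (X \land (Y \lor X))):
        \lnot (X \land (Y \lor X)): β-rule — branch into \lnot X  //  \lnot (Y \lor X).
          branch 1.2.1 (add \lnot X):
            ○ open, literals {W=true, X=false, Y=true}.
          branch 1.2.2 (add \lnot (Y \lor X)):
            \lnot (Y \lor X): α-rule — add \lnot Y, \lnot X.
            × closes — contains both Y and \lnot Y.
  branch 2 (add \lnot (W \land X)):
    \lnot (W \land X): β-rule — branch into \lnot W  //  \lnot X.
      branch 2.1 (add \lnot W):
        × closes — contains both W and \lnot W.
      branch 2.2 (add \lnot X):
        ○ open, literals {W=true, X=false, Y=true}.
4 branches closed, 2 open.
Each open branch fixes some atoms; the unmentioned ones are free. Counting distinct full assignments: branch {W=true, X=false, Y=true} (Z) contributes 2 new; branch {W=true, X=false, Y=true} (Z) contributes 0 new. Total: 2.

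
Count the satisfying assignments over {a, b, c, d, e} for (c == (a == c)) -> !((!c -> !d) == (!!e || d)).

Initial set: {((c == (a == c)) -> !((!c -> !d) == (!!e || d)))}.
((c == (a == c)) -> !((!c -> !d) == (!!e || d))): β-rule — branch into !(c == (a == c))  //  !((!c -> !d) == (!!e || d)).
  branch 1 (add !(c == (a == c))):
    !(c == (a == c)): β-rule — branch into c, !(a == c)  //  !c, (a == c).
      branch 1.1 (add c, !(a == c)):
        !(a == c): β-rule — branch into a, !c  //  !a, c.
          branch 1.1.1 (add a, !c):
            × closes — contains both c and !c.
          branch 1.1.2 (add !a, c):
            ○ open, literals {a=0, c=1}.
      branch 1.2 (add !c, (a == c)):
        (a == c): β-rule — branch into a, c  //  !a, !c.
          branch 1.2.1 (add a, c):
            × closes — contains both c and !c.
          branch 1.2.2 (add !a, !c):
            ○ open, literals {a=0, c=0}.
  branch 2 (add !((!c -> !d) == (!!e || d))):
    !((!c -> !d) == (!!e || d)): β-rule — branch into (!c -> !d), !(!!e || d)  //  !(!c -> !d), (!!e || d).
      branch 2.1 (add (!c -> !d), !(!!e || d)):
        !(!!e || d): α-rule — add !!!e, !d.
        !!!e: drop double negation, giving !e.
        (!c -> !d): β-rule — branch into !!c  //  !d.
          branch 2.1.1 (add !!c):
            ○ open, literals {c=1, d=0, e=0}.
          branch 2.1.2 (add !d):
            ○ open, literals {d=0, e=0}.
      branch 2.2 (add !(!c -> !d), (!!e || d)):
        !(!c -> !d): α-rule — add !c, !!d.
        (!!e || d): β-rule — branch into !!e  //  d.
          branch 2.2.1 (add !!e):
            !!e: drop double negation, giving e.
            ○ open, literals {c=0, d=1, e=1}.
          branch 2.2.2 (add d):
            ○ open, literals {c=0, d=1}.
2 branches closed, 6 open.
Each open branch fixes some atoms; the unmentioned ones are free. Counting distinct full assignments: branch {a=0, c=1} (b, d, e) contributes 8 new; branch {a=0, c=0} (b, d, e) contributes 8 new; branch {c=1, d=0, e=0} (a, b) contributes 2 new; branch {d=0, e=0} (a, b, c) contributes 2 new; branch {c=0, d=1, e=1} (a, b) contributes 2 new; branch {c=0, d=1} (a, b, e) contributes 2 new. Total: 24.

24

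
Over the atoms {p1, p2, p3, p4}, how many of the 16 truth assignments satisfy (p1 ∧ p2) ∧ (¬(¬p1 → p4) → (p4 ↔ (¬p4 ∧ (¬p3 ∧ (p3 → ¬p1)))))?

Initial set: {((p1 ∧ p2) ∧ (¬(¬p1 → p4) → (p4 ↔ (¬p4 ∧ (¬p3 ∧ (p3 → ¬p1))))))}.
((p1 ∧ p2) ∧ (¬(¬p1 → p4) → (p4 ↔ (¬p4 ∧ (¬p3 ∧ (p3 → ¬p1)))))): α-rule — add (p1 ∧ p2), (¬(¬p1 → p4) → (p4 ↔ (¬p4 ∧ (¬p3 ∧ (p3 → ¬p1))))).
(p1 ∧ p2): α-rule — add p1, p2.
(¬(¬p1 → p4) → (p4 ↔ (¬p4 ∧ (¬p3 ∧ (p3 → ¬p1))))): β-rule — branch into ¬¬(¬p1 → p4)  //  (p4 ↔ (¬p4 ∧ (¬p3 ∧ (p3 → ¬p1)))).
  branch 1 (add ¬¬(¬p1 → p4)):
    ¬¬(¬p1 → p4): β-rule — branch into ¬¬p1  //  p4.
      branch 1.1 (add ¬¬p1):
        ○ open, literals {p1=1, p2=1}.
      branch 1.2 (add p4):
        ○ open, literals {p1=1, p2=1, p4=1}.
  branch 2 (add (p4 ↔ (¬p4 ∧ (¬p3 ∧ (p3 → ¬p1))))):
    (p4 ↔ (¬p4 ∧ (¬p3 ∧ (p3 → ¬p1)))): β-rule — branch into p4, (¬p4 ∧ (¬p3 ∧ (p3 → ¬p1)))  //  ¬p4, ¬(¬p4 ∧ (¬p3 ∧ (p3 → ¬p1))).
      branch 2.1 (add p4, (¬p4 ∧ (¬p3 ∧ (p3 → ¬p1)))):
        (¬p4 ∧ (¬p3 ∧ (p3 → ¬p1))): α-rule — add ¬p4, (¬p3 ∧ (p3 → ¬p1)).
        × closes — contains both p4 and ¬p4.
      branch 2.2 (add ¬p4, ¬(¬p4 ∧ (¬p3 ∧ (p3 → ¬p1)))):
        ¬(¬p4 ∧ (¬p3 ∧ (p3 → ¬p1))): β-rule — branch into ¬¬p4  //  ¬(¬p3 ∧ (p3 → ¬p1)).
          branch 2.2.1 (add ¬¬p4):
            × closes — contains both p4 and ¬p4.
          branch 2.2.2 (add ¬(¬p3 ∧ (p3 → ¬p1))):
            ¬(¬p3 ∧ (p3 → ¬p1)): β-rule — branch into ¬¬p3  //  ¬(p3 → ¬p1).
              branch 2.2.2.1 (add ¬¬p3):
                ○ open, literals {p1=1, p2=1, p3=1, p4=0}.
              branch 2.2.2.2 (add ¬(p3 → ¬p1)):
                ¬(p3 → ¬p1): α-rule — add p3, ¬¬p1.
                ○ open, literals {p1=1, p2=1, p3=1, p4=0}.
2 branches closed, 4 open.
Each open branch fixes some atoms; the unmentioned ones are free. Counting distinct full assignments: branch {p1=1, p2=1} (p3, p4) contributes 4 new; branch {p1=1, p2=1, p4=1} (p3) contributes 0 new; branch {p1=1, p2=1, p3=1, p4=0} (none free) contributes 0 new; branch {p1=1, p2=1, p3=1, p4=0} (none free) contributes 0 new. Total: 4.

4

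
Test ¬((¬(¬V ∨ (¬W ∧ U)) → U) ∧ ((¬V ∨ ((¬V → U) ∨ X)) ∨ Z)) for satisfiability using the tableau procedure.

Satisfiable

Initial set: {¬((¬(¬V ∨ (¬W ∧ U)) → U) ∧ ((¬V ∨ ((¬V → U) ∨ X)) ∨ Z))}.
¬((¬(¬V ∨ (¬W ∧ U)) → U) ∧ ((¬V ∨ ((¬V → U) ∨ X)) ∨ Z)): β-rule — branch into ¬(¬(¬V ∨ (¬W ∧ U)) → U)  //  ¬((¬V ∨ ((¬V → U) ∨ X)) ∨ Z).
  branch 1 (add ¬(¬(¬V ∨ (¬W ∧ U)) → U)):
    ¬(¬(¬V ∨ (¬W ∧ U)) → U): α-rule — add ¬(¬V ∨ (¬W ∧ U)), ¬U.
    ¬(¬V ∨ (¬W ∧ U)): α-rule — add ¬¬V, ¬(¬W ∧ U).
    ¬(¬W ∧ U): β-rule — branch into ¬¬W  //  ¬U.
      branch 1.1 (add ¬¬W):
        ○ open, literals {U=F, V=T, W=T}.
      branch 1.2 (add ¬U):
        ○ open, literals {U=F, V=T}.
  branch 2 (add ¬((¬V ∨ ((¬V → U) ∨ X)) ∨ Z)):
    ¬((¬V ∨ ((¬V → U) ∨ X)) ∨ Z): α-rule — add ¬(¬V ∨ ((¬V → U) ∨ X)), ¬Z.
    ¬(¬V ∨ ((¬V → U) ∨ X)): α-rule — add ¬¬V, ¬((¬V → U) ∨ X).
    ¬((¬V → U) ∨ X): α-rule — add ¬(¬V → U), ¬X.
    ¬(¬V → U): α-rule — add ¬V, ¬U.
    × closes — contains both V and ¬V.
1 branch closed, 2 open.
An open branch gives a satisfying assignment: U=F, V=T, W=T.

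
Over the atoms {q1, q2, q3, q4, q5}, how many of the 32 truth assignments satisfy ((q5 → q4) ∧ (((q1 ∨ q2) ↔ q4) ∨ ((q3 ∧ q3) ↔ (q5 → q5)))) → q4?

27

Initial set: {T (((q5 → q4) ∧ (((q1 ∨ q2) ↔ q4) ∨ ((q3 ∧ q3) ↔ (q5 → q5)))) → q4)}.
T (((q5 → q4) ∧ (((q1 ∨ q2) ↔ q4) ∨ ((q3 ∧ q3) ↔ (q5 → q5)))) → q4): β-rule — branch into F ((q5 → q4) ∧ (((q1 ∨ q2) ↔ q4) ∨ ((q3 ∧ q3) ↔ (q5 → q5))))  //  T q4.
  branch 1 (add F ((q5 → q4) ∧ (((q1 ∨ q2) ↔ q4) ∨ ((q3 ∧ q3) ↔ (q5 → q5))))):
    F ((q5 → q4) ∧ (((q1 ∨ q2) ↔ q4) ∨ ((q3 ∧ q3) ↔ (q5 → q5)))): β-rule — branch into F (q5 → q4)  //  F (((q1 ∨ q2) ↔ q4) ∨ ((q3 ∧ q3) ↔ (q5 → q5))).
      branch 1.1 (add F (q5 → q4)):
        F (q5 → q4): α-rule — add T q5, F q4.
        ○ open, literals {q4=false, q5=true}.
      branch 1.2 (add F (((q1 ∨ q2) ↔ q4) ∨ ((q3 ∧ q3) ↔ (q5 → q5)))):
        F (((q1 ∨ q2) ↔ q4) ∨ ((q3 ∧ q3) ↔ (q5 → q5))): α-rule — add F ((q1 ∨ q2) ↔ q4), F ((q3 ∧ q3) ↔ (q5 → q5)).
        F ((q1 ∨ q2) ↔ q4): β-rule — branch into T (q1 ∨ q2), F q4  //  F (q1 ∨ q2), T q4.
          branch 1.2.1 (add T (q1 ∨ q2), F q4):
            F ((q3 ∧ q3) ↔ (q5 → q5)): β-rule — branch into T (q3 ∧ q3), F (q5 → q5)  //  F (q3 ∧ q3), T (q5 → q5).
              branch 1.2.1.1 (add T (q3 ∧ q3), F (q5 → q5)):
                T (q3 ∧ q3): α-rule — add T q3, T q3.
                F (q5 → q5): α-rule — add T q5, F q5.
                × closes — contains both q5 and ¬q5.
              branch 1.2.1.2 (add F (q3 ∧ q3), T (q5 → q5)):
                T (q1 ∨ q2): β-rule — branch into T q1  //  T q2.
                  branch 1.2.1.2.1 (add T q1):
                    F (q3 ∧ q3): β-rule — branch into F q3  //  F q3.
                      branch 1.2.1.2.1.1 (add F q3):
                        T (q5 → q5): β-rule — branch into F q5  //  T q5.
                          branch 1.2.1.2.1.1.1 (add F q5):
                            ○ open, literals {q1=true, q3=false, q4=false, q5=false}.
                          branch 1.2.1.2.1.1.2 (add T q5):
                            ○ open, literals {q1=true, q3=false, q4=false, q5=true}.
                      branch 1.2.1.2.1.2 (add F q3):
                        T (q5 → q5): β-rule — branch into F q5  //  T q5.
                          branch 1.2.1.2.1.2.1 (add F q5):
                            ○ open, literals {q1=true, q3=false, q4=false, q5=false}.
                          branch 1.2.1.2.1.2.2 (add T q5):
                            ○ open, literals {q1=true, q3=false, q4=false, q5=true}.
                  branch 1.2.1.2.2 (add T q2):
                    F (q3 ∧ q3): β-rule — branch into F q3  //  F q3.
                      branch 1.2.1.2.2.1 (add F q3):
                        T (q5 → q5): β-rule — branch into F q5  //  T q5.
                          branch 1.2.1.2.2.1.1 (add F q5):
                            ○ open, literals {q2=true, q3=false, q4=false, q5=false}.
                          branch 1.2.1.2.2.1.2 (add T q5):
                            ○ open, literals {q2=true, q3=false, q4=false, q5=true}.
                      branch 1.2.1.2.2.2 (add F q3):
                        T (q5 → q5): β-rule — branch into F q5  //  T q5.
                          branch 1.2.1.2.2.2.1 (add F q5):
                            ○ open, literals {q2=true, q3=false, q4=false, q5=false}.
                          branch 1.2.1.2.2.2.2 (add T q5):
                            ○ open, literals {q2=true, q3=false, q4=false, q5=true}.
          branch 1.2.2 (add F (q1 ∨ q2), T q4):
            F (q1 ∨ q2): α-rule — add F q1, F q2.
            F ((q3 ∧ q3) ↔ (q5 → q5)): β-rule — branch into T (q3 ∧ q3), F (q5 → q5)  //  F (q3 ∧ q3), T (q5 → q5).
              branch 1.2.2.1 (add T (q3 ∧ q3), F (q5 → q5)):
                T (q3 ∧ q3): α-rule — add T q3, T q3.
                F (q5 → q5): α-rule — add T q5, F q5.
                × closes — contains both q5 and ¬q5.
              branch 1.2.2.2 (add F (q3 ∧ q3), T (q5 → q5)):
                F (q3 ∧ q3): β-rule — branch into F q3  //  F q3.
                  branch 1.2.2.2.1 (add F q3):
                    T (q5 → q5): β-rule — branch into F q5  //  T q5.
                      branch 1.2.2.2.1.1 (add F q5):
                        ○ open, literals {q1=false, q2=false, q3=false, q4=true, q5=false}.
                      branch 1.2.2.2.1.2 (add T q5):
                        ○ open, literals {q1=false, q2=false, q3=false, q4=true, q5=true}.
                  branch 1.2.2.2.2 (add F q3):
                    T (q5 → q5): β-rule — branch into F q5  //  T q5.
                      branch 1.2.2.2.2.1 (add F q5):
                        ○ open, literals {q1=false, q2=false, q3=false, q4=true, q5=false}.
                      branch 1.2.2.2.2.2 (add T q5):
                        ○ open, literals {q1=false, q2=false, q3=false, q4=true, q5=true}.
  branch 2 (add T q4):
    ○ open, literals {q4=true}.
2 branches closed, 14 open.
Each open branch fixes some atoms; the unmentioned ones are free. Counting distinct full assignments: branch {q4=false, q5=true} (q1, q2, q3) contributes 8 new; branch {q1=true, q3=false, q4=false, q5=false} (q2) contributes 2 new; branch {q1=true, q3=false, q4=false, q5=true} (q2) contributes 0 new; branch {q1=true, q3=false, q4=false, q5=false} (q2) contributes 0 new; branch {q1=true, q3=false, q4=false, q5=true} (q2) contributes 0 new; branch {q2=true, q3=false, q4=false, q5=false} (q1) contributes 1 new; branch {q2=true, q3=false, q4=false, q5=true} (q1) contributes 0 new; branch {q2=true, q3=false, q4=false, q5=false} (q1) contributes 0 new; branch {q2=true, q3=false, q4=false, q5=true} (q1) contributes 0 new; branch {q1=false, q2=false, q3=false, q4=true, q5=false} (none free) contributes 1 new; branch {q1=false, q2=false, q3=false, q4=true, q5=true} (none free) contributes 1 new; branch {q1=false, q2=false, q3=false, q4=true, q5=false} (none free) contributes 0 new; branch {q1=false, q2=false, q3=false, q4=true, q5=true} (none free) contributes 0 new; branch {q4=true} (q1, q2, q3, q5) contributes 14 new. Total: 27.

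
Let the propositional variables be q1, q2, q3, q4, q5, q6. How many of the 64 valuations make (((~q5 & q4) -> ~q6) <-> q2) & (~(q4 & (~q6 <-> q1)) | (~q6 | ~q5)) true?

30

Initial set: {((((~q5 & q4) -> ~q6) <-> q2) & (~(q4 & (~q6 <-> q1)) | (~q6 | ~q5)))}.
((((~q5 & q4) -> ~q6) <-> q2) & (~(q4 & (~q6 <-> q1)) | (~q6 | ~q5))): α-rule — add (((~q5 & q4) -> ~q6) <-> q2), (~(q4 & (~q6 <-> q1)) | (~q6 | ~q5)).
(((~q5 & q4) -> ~q6) <-> q2): β-rule — branch into ((~q5 & q4) -> ~q6), q2  //  ~((~q5 & q4) -> ~q6), ~q2.
  branch 1 (add ((~q5 & q4) -> ~q6), q2):
    (~(q4 & (~q6 <-> q1)) | (~q6 | ~q5)): β-rule — branch into ~(q4 & (~q6 <-> q1))  //  (~q6 | ~q5).
      branch 1.1 (add ~(q4 & (~q6 <-> q1))):
        ((~q5 & q4) -> ~q6): β-rule — branch into ~(~q5 & q4)  //  ~q6.
          branch 1.1.1 (add ~(~q5 & q4)):
            ~(q4 & (~q6 <-> q1)): β-rule — branch into ~q4  //  ~(~q6 <-> q1).
              branch 1.1.1.1 (add ~q4):
                ~(~q5 & q4): β-rule — branch into ~~q5  //  ~q4.
                  branch 1.1.1.1.1 (add ~~q5):
                    ○ open, literals {q2=true, q4=false, q5=true}.
                  branch 1.1.1.1.2 (add ~q4):
                    ○ open, literals {q2=true, q4=false}.
              branch 1.1.1.2 (add ~(~q6 <-> q1)):
                ~(~q5 & q4): β-rule — branch into ~~q5  //  ~q4.
                  branch 1.1.1.2.1 (add ~~q5):
                    ~(~q6 <-> q1): β-rule — branch into ~q6, ~q1  //  ~~q6, q1.
                      branch 1.1.1.2.1.1 (add ~q6, ~q1):
                        ○ open, literals {q1=false, q2=true, q5=true, q6=false}.
                      branch 1.1.1.2.1.2 (add ~~q6, q1):
                        ○ open, literals {q1=true, q2=true, q5=true, q6=true}.
                  branch 1.1.1.2.2 (add ~q4):
                    ~(~q6 <-> q1): β-rule — branch into ~q6, ~q1  //  ~~q6, q1.
                      branch 1.1.1.2.2.1 (add ~q6, ~q1):
                        ○ open, literals {q1=false, q2=true, q4=false, q6=false}.
                      branch 1.1.1.2.2.2 (add ~~q6, q1):
                        ○ open, literals {q1=true, q2=true, q4=false, q6=true}.
          branch 1.1.2 (add ~q6):
            ~(q4 & (~q6 <-> q1)): β-rule — branch into ~q4  //  ~(~q6 <-> q1).
              branch 1.1.2.1 (add ~q4):
                ○ open, literals {q2=true, q4=false, q6=false}.
              branch 1.1.2.2 (add ~(~q6 <-> q1)):
                ~(~q6 <-> q1): β-rule — branch into ~q6, ~q1  //  ~~q6, q1.
                  branch 1.1.2.2.1 (add ~q6, ~q1):
                    ○ open, literals {q1=false, q2=true, q6=false}.
                  branch 1.1.2.2.2 (add ~~q6, q1):
                    × closes — contains both q6 and ~q6.
      branch 1.2 (add (~q6 | ~q5)):
        ((~q5 & q4) -> ~q6): β-rule — branch into ~(~q5 & q4)  //  ~q6.
          branch 1.2.1 (add ~(~q5 & q4)):
            (~q6 | ~q5): β-rule — branch into ~q6  //  ~q5.
              branch 1.2.1.1 (add ~q6):
                ~(~q5 & q4): β-rule — branch into ~~q5  //  ~q4.
                  branch 1.2.1.1.1 (add ~~q5):
                    ○ open, literals {q2=true, q5=true, q6=false}.
                  branch 1.2.1.1.2 (add ~q4):
                    ○ open, literals {q2=true, q4=false, q6=false}.
              branch 1.2.1.2 (add ~q5):
                ~(~q5 & q4): β-rule — branch into ~~q5  //  ~q4.
                  branch 1.2.1.2.1 (add ~~q5):
                    × closes — contains both q5 and ~q5.
                  branch 1.2.1.2.2 (add ~q4):
                    ○ open, literals {q2=true, q4=false, q5=false}.
          branch 1.2.2 (add ~q6):
            (~q6 | ~q5): β-rule — branch into ~q6  //  ~q5.
              branch 1.2.2.1 (add ~q6):
                ○ open, literals {q2=true, q6=false}.
              branch 1.2.2.2 (add ~q5):
                ○ open, literals {q2=true, q5=false, q6=false}.
  branch 2 (add ~((~q5 & q4) -> ~q6), ~q2):
    ~((~q5 & q4) -> ~q6): α-rule — add (~q5 & q4), ~~q6.
    (~q5 & q4): α-rule — add ~q5, q4.
    (~(q4 & (~q6 <-> q1)) | (~q6 | ~q5)): β-rule — branch into ~(q4 & (~q6 <-> q1))  //  (~q6 | ~q5).
      branch 2.1 (add ~(q4 & (~q6 <-> q1))):
        ~(q4 & (~q6 <-> q1)): β-rule — branch into ~q4  //  ~(~q6 <-> q1).
          branch 2.1.1 (add ~q4):
            × closes — contains both q4 and ~q4.
          branch 2.1.2 (add ~(~q6 <-> q1)):
            ~(~q6 <-> q1): β-rule — branch into ~q6, ~q1  //  ~~q6, q1.
              branch 2.1.2.1 (add ~q6, ~q1):
                × closes — contains both q6 and ~q6.
              branch 2.1.2.2 (add ~~q6, q1):
                ○ open, literals {q1=true, q2=false, q4=true, q5=false, q6=true}.
      branch 2.2 (add (~q6 | ~q5)):
        (~q6 | ~q5): β-rule — branch into ~q6  //  ~q5.
          branch 2.2.1 (add ~q6):
            × closes — contains both q6 and ~q6.
          branch 2.2.2 (add ~q5):
            ○ open, literals {q2=false, q4=true, q5=false, q6=true}.
5 branches closed, 15 open.
Each open branch fixes some atoms; the unmentioned ones are free. Counting distinct full assignments: branch {q2=true, q4=false, q5=true} (q1, q3, q6) contributes 8 new; branch {q2=true, q4=false} (q1, q3, q5, q6) contributes 8 new; branch {q1=false, q2=true, q5=true, q6=false} (q3, q4) contributes 2 new; branch {q1=true, q2=true, q5=true, q6=true} (q3, q4) contributes 2 new; branch {q1=false, q2=true, q4=false, q6=false} (q3, q5) contributes 0 new; branch {q1=true, q2=true, q4=false, q6=true} (q3, q5) contributes 0 new; branch {q2=true, q4=false, q6=false} (q1, q3, q5) contributes 0 new; branch {q1=false, q2=true, q6=false} (q3, q4, q5) contributes 2 new; branch {q2=true, q5=true, q6=false} (q1, q3, q4) contributes 2 new; branch {q2=true, q4=false, q6=false} (q1, q3, q5) contributes 0 new; branch {q2=true, q4=false, q5=false} (q1, q3, q6) contributes 0 new; branch {q2=true, q6=false} (q1, q3, q4, q5) contributes 2 new; branch {q2=true, q5=false, q6=false} (q1, q3, q4) contributes 0 new; branch {q1=true, q2=false, q4=true, q5=false, q6=true} (q3) contributes 2 new; branch {q2=false, q4=true, q5=false, q6=true} (q1, q3) contributes 2 new. Total: 30.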